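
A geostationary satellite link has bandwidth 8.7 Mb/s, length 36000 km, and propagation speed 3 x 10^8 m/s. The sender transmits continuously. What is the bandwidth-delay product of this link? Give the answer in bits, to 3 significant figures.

Propagation delay = 36000000 / 300000000 = 0.12 s.
BDP = R × t_prop = 8700000 × 0.12 = 1044000 bits.

1040000 bits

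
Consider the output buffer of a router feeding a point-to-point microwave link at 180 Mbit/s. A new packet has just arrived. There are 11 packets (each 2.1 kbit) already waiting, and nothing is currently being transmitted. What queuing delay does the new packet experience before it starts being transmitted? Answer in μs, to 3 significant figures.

128 μs

Each queued packet: L/R = 2100/180000000 = 11.6667 μs.
11 queued → 128.333 μs.
Queuing delay = 128 μs.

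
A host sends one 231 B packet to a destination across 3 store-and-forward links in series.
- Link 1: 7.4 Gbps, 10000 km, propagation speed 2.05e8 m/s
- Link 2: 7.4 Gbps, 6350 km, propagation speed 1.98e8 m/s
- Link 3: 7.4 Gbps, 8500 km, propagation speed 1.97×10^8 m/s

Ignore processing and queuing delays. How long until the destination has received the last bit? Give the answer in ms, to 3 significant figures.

L = 231 × 8 = 1848 bits.
Transmission delay per hop = L/R = 1848/7400000000 = 0.00024973 ms; 3 hops → 0.000749189 ms.
Propagation delays (d/s per hop): 48.7805, 32.0707, 43.1472 ms; sum = 123.998 ms.
End-to-end = 124 ms.

124 ms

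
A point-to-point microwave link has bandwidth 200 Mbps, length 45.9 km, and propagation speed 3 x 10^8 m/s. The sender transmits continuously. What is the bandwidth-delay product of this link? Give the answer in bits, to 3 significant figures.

30600 bits

Propagation delay = 45900 / 300000000 = 0.000153 s.
BDP = R × t_prop = 200000000 × 0.000153 = 30600 bits.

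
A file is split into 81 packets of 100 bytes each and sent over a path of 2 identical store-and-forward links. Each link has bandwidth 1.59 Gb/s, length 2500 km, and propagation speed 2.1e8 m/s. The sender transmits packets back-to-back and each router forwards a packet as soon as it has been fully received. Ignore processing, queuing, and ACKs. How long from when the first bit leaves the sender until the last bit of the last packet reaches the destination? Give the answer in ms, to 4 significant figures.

Per-hop transmission t_tx = L/R = 800/1590000000 = 0.000503145 ms.
Per-hop propagation t_prop = 2500000/210000000 = 11.9048 ms.
Pipeline fill: first packet needs 2·t_tx to clear all hops; remaining 80 packets each add one t_tx.
Total = (2+81-1)·t_tx + 2·t_prop = 82·0.000503145 + 2·11.9048 = 23.85 ms.

23.85 ms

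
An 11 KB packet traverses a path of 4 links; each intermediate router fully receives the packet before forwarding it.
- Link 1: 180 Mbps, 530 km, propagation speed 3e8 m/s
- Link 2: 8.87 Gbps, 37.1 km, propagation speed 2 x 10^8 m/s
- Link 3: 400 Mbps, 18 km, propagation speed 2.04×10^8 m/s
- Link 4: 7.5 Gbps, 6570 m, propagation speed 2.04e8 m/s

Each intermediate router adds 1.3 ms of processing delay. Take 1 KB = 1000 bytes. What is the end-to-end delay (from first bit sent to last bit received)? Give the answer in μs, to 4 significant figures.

L = 88000 bits.
Transmission delays (L/R per hop): 488.889, 9.92108, 220, 11.7333 μs; sum = 730.543 μs.
Propagation delays (d/s per hop): 1766.67, 185.5, 88.2353, 32.2059 μs; sum = 2072.61 μs.
Processing at 3 router(s): 3 × 1.3 ms = 3900 μs.
End-to-end = 6703 μs.

6703 μs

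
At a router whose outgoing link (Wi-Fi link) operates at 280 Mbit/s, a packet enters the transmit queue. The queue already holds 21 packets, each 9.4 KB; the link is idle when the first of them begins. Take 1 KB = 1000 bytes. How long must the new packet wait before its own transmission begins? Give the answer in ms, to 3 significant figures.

5.64 ms

Each queued packet: L/R = 75200/280000000 = 0.268571 ms.
21 queued → 5.64 ms.
Queuing delay = 5.64 ms.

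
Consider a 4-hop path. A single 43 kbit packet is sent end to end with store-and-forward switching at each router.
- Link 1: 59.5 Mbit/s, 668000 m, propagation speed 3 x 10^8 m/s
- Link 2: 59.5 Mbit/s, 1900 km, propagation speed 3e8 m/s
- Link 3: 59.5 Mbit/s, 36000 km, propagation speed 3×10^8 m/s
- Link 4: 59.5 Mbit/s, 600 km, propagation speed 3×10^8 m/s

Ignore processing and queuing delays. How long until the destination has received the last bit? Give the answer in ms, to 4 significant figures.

L = 43000 bits.
Transmission delay per hop = L/R = 43000/59500000 = 0.722689 ms; 4 hops → 2.89076 ms.
Propagation delays (d/s per hop): 2.22667, 6.33333, 120, 2 ms; sum = 130.56 ms.
End-to-end = 133.5 ms.

133.5 ms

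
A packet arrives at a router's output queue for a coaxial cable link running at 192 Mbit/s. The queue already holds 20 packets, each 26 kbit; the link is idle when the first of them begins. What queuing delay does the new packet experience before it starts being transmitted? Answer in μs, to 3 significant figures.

Each queued packet: L/R = 26000/192000000 = 135.417 μs.
20 queued → 2708.33 μs.
Queuing delay = 2710 μs.

2710 μs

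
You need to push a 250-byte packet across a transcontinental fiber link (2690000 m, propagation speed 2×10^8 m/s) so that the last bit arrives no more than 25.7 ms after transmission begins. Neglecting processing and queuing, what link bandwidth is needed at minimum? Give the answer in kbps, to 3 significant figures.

163 kbps

L = 2000 bits.
Propagation delay = 2690000 / 200000000 = 13.45 ms.
Transmission budget = 25.7 − 13.45 = 12.25 ms.
R ≥ L / t_tx = 2000 bits / 0.01225 s = 163 kbps.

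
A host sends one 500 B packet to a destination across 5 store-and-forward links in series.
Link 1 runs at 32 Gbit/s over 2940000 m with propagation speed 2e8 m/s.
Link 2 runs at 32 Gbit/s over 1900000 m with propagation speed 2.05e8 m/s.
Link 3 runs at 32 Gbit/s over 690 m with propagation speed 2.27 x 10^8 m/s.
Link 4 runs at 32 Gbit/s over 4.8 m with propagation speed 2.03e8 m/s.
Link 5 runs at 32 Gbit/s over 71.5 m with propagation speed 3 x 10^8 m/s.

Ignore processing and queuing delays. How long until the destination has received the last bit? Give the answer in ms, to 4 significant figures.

23.97 ms

L = 500 × 8 = 4000 bits.
Transmission delay per hop = L/R = 4000/32000000000 = 0.000125 ms; 5 hops → 0.000625 ms.
Propagation delays (d/s per hop): 14.7, 9.26829, 0.00303965, 2.36453e-05, 0.000238333 ms; sum = 23.9716 ms.
End-to-end = 23.97 ms.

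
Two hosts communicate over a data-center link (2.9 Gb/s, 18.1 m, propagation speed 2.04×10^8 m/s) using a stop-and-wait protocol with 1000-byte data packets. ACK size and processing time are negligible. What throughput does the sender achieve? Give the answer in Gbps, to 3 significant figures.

2.72 Gbps

t_tx = L/R = 8000/2900000000 = 2.75862e-06 s.
t_prop = 18.1/204000000 = 8.87255e-08 s; RTT = 1.77451e-07 s.
Cycle = t_tx + RTT = 2.93607e-06 s.
Throughput = L / cycle = 8000 / 2.93607e-06 = 2.72 Gbps.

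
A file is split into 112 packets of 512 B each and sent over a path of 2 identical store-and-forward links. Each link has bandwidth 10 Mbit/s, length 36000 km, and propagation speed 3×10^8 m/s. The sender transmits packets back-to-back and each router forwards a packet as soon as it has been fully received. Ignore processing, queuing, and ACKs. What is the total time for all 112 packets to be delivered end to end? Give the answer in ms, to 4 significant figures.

286.3 ms

Per-hop transmission t_tx = L/R = 4096/10000000 = 0.4096 ms.
Per-hop propagation t_prop = 36000000/300000000 = 120 ms.
Pipeline fill: first packet needs 2·t_tx to clear all hops; remaining 111 packets each add one t_tx.
Total = (2+112-1)·t_tx + 2·t_prop = 113·0.4096 + 2·120 = 286.3 ms.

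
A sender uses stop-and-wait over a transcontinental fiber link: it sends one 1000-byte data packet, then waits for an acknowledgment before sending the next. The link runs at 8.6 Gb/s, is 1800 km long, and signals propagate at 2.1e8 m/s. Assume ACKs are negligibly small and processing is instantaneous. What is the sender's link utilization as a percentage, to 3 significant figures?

t_tx = L/R = 8000/8600000000 = 9.30233e-07 s.
t_prop = 1800000/210000000 = 0.00857143 s; RTT = 0.0171429 s.
Cycle = t_tx + RTT = 0.0171438 s.
Utilization = t_tx / cycle = 9.30233e-07/0.0171438 = 0.00543 %.

0.00543 %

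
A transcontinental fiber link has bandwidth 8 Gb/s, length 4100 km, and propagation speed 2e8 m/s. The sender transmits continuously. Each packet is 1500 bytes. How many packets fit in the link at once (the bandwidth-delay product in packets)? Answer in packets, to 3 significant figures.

13700 packets

Propagation delay = 4100000 / 200000000 = 0.0205 s.
BDP = R × t_prop = 8000000000 × 0.0205 = 164000000 bits.
In packets of 12000 bits: 13700 packets.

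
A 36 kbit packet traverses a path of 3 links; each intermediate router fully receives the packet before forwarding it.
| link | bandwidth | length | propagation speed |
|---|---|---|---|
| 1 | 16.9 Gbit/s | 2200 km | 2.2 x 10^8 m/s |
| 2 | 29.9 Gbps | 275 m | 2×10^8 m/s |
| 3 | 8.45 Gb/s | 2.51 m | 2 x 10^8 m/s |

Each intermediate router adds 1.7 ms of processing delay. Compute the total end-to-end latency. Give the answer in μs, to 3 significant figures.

L = 36000 bits.
Transmission delays (L/R per hop): 2.13018, 1.20401, 4.26036 μs; sum = 7.59455 μs.
Propagation delays (d/s per hop): 10000, 1.375, 0.01255 μs; sum = 10001.4 μs.
Processing at 2 router(s): 2 × 1.7 ms = 3400 μs.
End-to-end = 13400 μs.

13400 μs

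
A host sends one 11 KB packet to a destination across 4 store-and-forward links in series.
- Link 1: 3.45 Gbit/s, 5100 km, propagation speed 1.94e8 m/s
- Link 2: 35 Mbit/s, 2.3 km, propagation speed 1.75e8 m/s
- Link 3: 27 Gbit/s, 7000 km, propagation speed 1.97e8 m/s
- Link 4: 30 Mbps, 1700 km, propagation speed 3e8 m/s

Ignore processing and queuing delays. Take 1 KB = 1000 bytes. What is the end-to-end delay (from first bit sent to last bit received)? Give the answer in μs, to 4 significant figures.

L = 88000 bits.
Transmission delays (L/R per hop): 25.5072, 2514.29, 3.25926, 2933.33 μs; sum = 5476.39 μs.
Propagation delays (d/s per hop): 26288.7, 13.1429, 35533, 5666.67 μs; sum = 67501.5 μs.
End-to-end = 72980 μs.

72980 μs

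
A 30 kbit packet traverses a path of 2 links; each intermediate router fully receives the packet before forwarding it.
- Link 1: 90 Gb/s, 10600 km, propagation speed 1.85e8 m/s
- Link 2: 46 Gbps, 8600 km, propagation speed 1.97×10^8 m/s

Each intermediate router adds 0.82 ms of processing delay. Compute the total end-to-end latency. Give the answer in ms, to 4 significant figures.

101.8 ms

L = 30000 bits.
Transmission delays (L/R per hop): 0.000333333, 0.000652174 ms; sum = 0.000985507 ms.
Propagation delays (d/s per hop): 57.2973, 43.6548 ms; sum = 100.952 ms.
Processing at 1 router(s): 1 × 0.82 ms = 0.82 ms.
End-to-end = 101.8 ms.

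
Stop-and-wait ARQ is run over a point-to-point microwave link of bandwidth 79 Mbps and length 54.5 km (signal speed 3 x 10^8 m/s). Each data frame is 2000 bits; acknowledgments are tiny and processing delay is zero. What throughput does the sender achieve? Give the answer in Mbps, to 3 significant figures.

t_tx = L/R = 2000/79000000 = 2.53165e-05 s.
t_prop = 54500/300000000 = 0.000181667 s; RTT = 0.000363333 s.
Cycle = t_tx + RTT = 0.00038865 s.
Throughput = L / cycle = 2000 / 0.00038865 = 5.15 Mbps.

5.15 Mbps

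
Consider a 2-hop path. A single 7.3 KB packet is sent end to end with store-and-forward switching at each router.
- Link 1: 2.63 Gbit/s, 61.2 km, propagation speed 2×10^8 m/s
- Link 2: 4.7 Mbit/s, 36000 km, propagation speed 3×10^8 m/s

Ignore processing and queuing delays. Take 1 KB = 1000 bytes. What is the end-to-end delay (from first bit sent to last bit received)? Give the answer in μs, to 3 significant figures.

133000 μs

L = 58400 bits.
Transmission delays (L/R per hop): 22.2053, 12425.5 μs; sum = 12447.7 μs.
Propagation delays (d/s per hop): 306, 120000 μs; sum = 120306 μs.
End-to-end = 133000 μs.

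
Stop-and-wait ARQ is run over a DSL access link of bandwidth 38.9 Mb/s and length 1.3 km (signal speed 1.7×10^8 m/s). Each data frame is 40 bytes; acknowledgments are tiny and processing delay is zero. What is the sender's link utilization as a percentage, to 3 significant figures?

t_tx = L/R = 320/38900000 = 8.22622e-06 s.
t_prop = 1300/170000000 = 7.64706e-06 s; RTT = 1.52941e-05 s.
Cycle = t_tx + RTT = 2.35203e-05 s.
Utilization = t_tx / cycle = 8.22622e-06/2.35203e-05 = 35.0 %.

35.0 %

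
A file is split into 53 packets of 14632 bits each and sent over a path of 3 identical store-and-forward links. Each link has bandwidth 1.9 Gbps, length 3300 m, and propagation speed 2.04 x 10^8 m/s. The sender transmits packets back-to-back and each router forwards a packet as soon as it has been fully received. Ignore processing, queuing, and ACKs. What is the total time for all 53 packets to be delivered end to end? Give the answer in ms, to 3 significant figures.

Per-hop transmission t_tx = L/R = 14632/1900000000 = 0.00770105 ms.
Per-hop propagation t_prop = 3300/204000000 = 0.0161765 ms.
Pipeline fill: first packet needs 3·t_tx to clear all hops; remaining 52 packets each add one t_tx.
Total = (3+53-1)·t_tx + 3·t_prop = 55·0.00770105 + 3·0.0161765 = 0.472 ms.

0.472 ms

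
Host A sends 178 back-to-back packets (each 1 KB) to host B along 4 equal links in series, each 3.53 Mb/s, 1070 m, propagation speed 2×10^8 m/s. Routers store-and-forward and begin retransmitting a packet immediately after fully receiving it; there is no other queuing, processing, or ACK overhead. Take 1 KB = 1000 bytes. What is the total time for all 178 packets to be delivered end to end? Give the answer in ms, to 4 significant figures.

410.2 ms

Per-hop transmission t_tx = L/R = 8000/3530000 = 2.26629 ms.
Per-hop propagation t_prop = 1070/200000000 = 0.00535 ms.
Pipeline fill: first packet needs 4·t_tx to clear all hops; remaining 177 packets each add one t_tx.
Total = (4+178-1)·t_tx + 4·t_prop = 181·2.26629 + 4·0.00535 = 410.2 ms.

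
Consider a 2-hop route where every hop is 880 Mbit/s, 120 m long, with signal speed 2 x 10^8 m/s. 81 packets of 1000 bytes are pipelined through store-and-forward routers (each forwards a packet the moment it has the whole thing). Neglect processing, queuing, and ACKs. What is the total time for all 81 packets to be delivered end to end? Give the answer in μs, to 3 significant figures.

Per-hop transmission t_tx = L/R = 8000/880000000 = 9.09091 μs.
Per-hop propagation t_prop = 120/200000000 = 0.6 μs.
Pipeline fill: first packet needs 2·t_tx to clear all hops; remaining 80 packets each add one t_tx.
Total = (2+81-1)·t_tx + 2·t_prop = 82·9.09091 + 2·0.6 = 747 μs.

747 μs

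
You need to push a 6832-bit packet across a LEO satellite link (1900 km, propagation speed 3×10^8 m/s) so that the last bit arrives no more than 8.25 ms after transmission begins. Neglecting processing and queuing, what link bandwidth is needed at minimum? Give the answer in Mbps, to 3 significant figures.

3.56 Mbps

Propagation delay = 1900000 / 300000000 = 6.33333 ms.
Transmission budget = 8.25 − 6.33333 = 1.91667 ms.
R ≥ L / t_tx = 6832 bits / 0.00191667 s = 3.56 Mbps.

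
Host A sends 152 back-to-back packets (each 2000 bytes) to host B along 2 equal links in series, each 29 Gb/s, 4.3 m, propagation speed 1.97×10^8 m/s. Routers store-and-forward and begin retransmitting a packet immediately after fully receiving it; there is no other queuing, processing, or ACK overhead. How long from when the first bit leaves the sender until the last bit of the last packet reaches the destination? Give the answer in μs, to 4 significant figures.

84.46 μs

Per-hop transmission t_tx = L/R = 16000/29000000000 = 0.551724 μs.
Per-hop propagation t_prop = 4.3/197000000 = 0.0218274 μs.
Pipeline fill: first packet needs 2·t_tx to clear all hops; remaining 151 packets each add one t_tx.
Total = (2+152-1)·t_tx + 2·t_prop = 153·0.551724 + 2·0.0218274 = 84.46 μs.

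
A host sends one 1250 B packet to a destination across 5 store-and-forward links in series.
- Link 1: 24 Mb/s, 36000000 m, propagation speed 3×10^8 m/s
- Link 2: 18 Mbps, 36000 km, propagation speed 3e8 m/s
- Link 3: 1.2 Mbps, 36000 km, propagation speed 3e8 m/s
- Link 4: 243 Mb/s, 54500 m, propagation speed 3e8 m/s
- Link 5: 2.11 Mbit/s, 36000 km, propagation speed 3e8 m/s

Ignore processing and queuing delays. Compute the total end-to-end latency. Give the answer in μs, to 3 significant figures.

494000 μs

L = 1250 × 8 = 10000 bits.
Transmission delays (L/R per hop): 416.667, 555.556, 8333.33, 41.1523, 4739.34 μs; sum = 14086 μs.
Propagation delays (d/s per hop): 120000, 120000, 120000, 181.667, 120000 μs; sum = 480182 μs.
End-to-end = 494000 μs.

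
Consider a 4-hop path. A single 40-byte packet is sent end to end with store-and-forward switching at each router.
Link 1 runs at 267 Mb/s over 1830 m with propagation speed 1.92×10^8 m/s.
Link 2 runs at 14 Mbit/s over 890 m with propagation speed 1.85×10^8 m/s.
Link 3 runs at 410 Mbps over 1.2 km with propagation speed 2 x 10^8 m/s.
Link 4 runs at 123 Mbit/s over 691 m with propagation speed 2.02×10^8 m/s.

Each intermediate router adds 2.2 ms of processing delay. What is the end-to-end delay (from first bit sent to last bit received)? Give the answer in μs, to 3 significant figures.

6650 μs

L = 40 × 8 = 320 bits.
Transmission delays (L/R per hop): 1.1985, 22.8571, 0.780488, 2.60163 μs; sum = 27.4378 μs.
Propagation delays (d/s per hop): 9.53125, 4.81081, 6, 3.42079 μs; sum = 23.7629 μs.
Processing at 3 router(s): 3 × 2.2 ms = 6600 μs.
End-to-end = 6650 μs.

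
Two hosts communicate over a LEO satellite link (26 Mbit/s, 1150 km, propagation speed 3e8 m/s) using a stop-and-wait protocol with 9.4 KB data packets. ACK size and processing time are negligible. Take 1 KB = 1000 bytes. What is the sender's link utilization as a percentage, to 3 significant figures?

t_tx = L/R = 75200/26000000 = 0.00289231 s.
t_prop = 1150000/300000000 = 0.00383333 s; RTT = 0.00766667 s.
Cycle = t_tx + RTT = 0.010559 s.
Utilization = t_tx / cycle = 0.00289231/0.010559 = 27.4 %.

27.4 %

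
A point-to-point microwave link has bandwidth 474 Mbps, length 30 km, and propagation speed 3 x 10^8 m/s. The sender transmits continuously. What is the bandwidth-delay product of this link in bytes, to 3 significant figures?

5930 bytes

Propagation delay = 30000 / 300000000 = 0.0001 s.
BDP = R × t_prop = 474000000 × 0.0001 = 47400 bits.
In bytes: 47400/8 = 5930 bytes.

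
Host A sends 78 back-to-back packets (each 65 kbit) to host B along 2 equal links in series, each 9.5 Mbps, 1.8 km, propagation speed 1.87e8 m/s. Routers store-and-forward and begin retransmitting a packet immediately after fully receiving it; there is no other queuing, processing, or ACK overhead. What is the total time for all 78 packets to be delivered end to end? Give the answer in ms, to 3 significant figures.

Per-hop transmission t_tx = L/R = 65000/9500000 = 6.84211 ms.
Per-hop propagation t_prop = 1800/187000000 = 0.00962567 ms.
Pipeline fill: first packet needs 2·t_tx to clear all hops; remaining 77 packets each add one t_tx.
Total = (2+78-1)·t_tx + 2·t_prop = 79·6.84211 + 2·0.00962567 = 541 ms.

541 ms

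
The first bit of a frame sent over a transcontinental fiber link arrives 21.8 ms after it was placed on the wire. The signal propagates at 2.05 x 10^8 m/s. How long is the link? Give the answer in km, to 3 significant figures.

4470 km

d = s × t_prop = 2.05e+08 × 0.0218 = 4470 km.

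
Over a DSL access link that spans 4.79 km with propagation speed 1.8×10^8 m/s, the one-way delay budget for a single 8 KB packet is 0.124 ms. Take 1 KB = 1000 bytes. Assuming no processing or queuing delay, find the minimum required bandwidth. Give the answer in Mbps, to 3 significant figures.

657 Mbps

L = 64000 bits.
Propagation delay = 4790 / 180000000 = 0.0266111 ms.
Transmission budget = 0.124 − 0.0266111 = 0.0973889 ms.
R ≥ L / t_tx = 64000 bits / 9.73889e-05 s = 657 Mbps.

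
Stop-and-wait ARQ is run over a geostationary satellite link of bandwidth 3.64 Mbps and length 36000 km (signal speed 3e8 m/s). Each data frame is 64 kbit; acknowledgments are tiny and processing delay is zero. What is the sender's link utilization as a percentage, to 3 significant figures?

6.83 %

t_tx = L/R = 64000/3640000 = 0.0175824 s.
t_prop = 36000000/300000000 = 0.12 s; RTT = 0.24 s.
Cycle = t_tx + RTT = 0.257582 s.
Utilization = t_tx / cycle = 0.0175824/0.257582 = 6.83 %.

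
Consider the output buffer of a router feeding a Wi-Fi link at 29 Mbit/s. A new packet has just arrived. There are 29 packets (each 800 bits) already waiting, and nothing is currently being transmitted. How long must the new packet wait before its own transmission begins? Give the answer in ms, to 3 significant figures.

Each queued packet: L/R = 800/29000000 = 0.0275862 ms.
29 queued → 0.8 ms.
Queuing delay = 0.800 ms.

0.800 ms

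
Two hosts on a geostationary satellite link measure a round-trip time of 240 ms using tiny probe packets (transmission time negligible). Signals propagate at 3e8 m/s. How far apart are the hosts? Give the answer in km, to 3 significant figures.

One-way propagation = RTT/2 = 120 ms.
d = s × t = 300000000 × 0.12 = 36000 km.

36000 km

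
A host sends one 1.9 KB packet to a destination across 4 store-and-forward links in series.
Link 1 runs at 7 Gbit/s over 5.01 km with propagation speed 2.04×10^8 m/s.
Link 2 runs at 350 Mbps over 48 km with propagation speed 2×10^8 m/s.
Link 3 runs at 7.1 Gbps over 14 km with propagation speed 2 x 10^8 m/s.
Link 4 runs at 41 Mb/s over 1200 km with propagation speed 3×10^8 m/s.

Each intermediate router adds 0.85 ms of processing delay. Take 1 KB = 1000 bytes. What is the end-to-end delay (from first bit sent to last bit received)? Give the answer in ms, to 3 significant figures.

L = 15200 bits.
Transmission delays (L/R per hop): 0.00217143, 0.0434286, 0.00214085, 0.370732 ms; sum = 0.418473 ms.
Propagation delays (d/s per hop): 0.0245588, 0.24, 0.07, 4 ms; sum = 4.33456 ms.
Processing at 3 router(s): 3 × 0.85 ms = 2.55 ms.
End-to-end = 7.30 ms.

7.30 ms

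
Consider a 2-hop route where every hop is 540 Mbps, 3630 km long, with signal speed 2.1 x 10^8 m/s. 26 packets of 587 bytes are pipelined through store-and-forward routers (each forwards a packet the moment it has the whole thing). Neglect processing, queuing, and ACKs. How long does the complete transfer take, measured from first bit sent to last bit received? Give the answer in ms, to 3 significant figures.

Per-hop transmission t_tx = L/R = 4696/540000000 = 0.0086963 ms.
Per-hop propagation t_prop = 3630000/210000000 = 17.2857 ms.
Pipeline fill: first packet needs 2·t_tx to clear all hops; remaining 25 packets each add one t_tx.
Total = (2+26-1)·t_tx + 2·t_prop = 27·0.0086963 + 2·17.2857 = 34.8 ms.

34.8 ms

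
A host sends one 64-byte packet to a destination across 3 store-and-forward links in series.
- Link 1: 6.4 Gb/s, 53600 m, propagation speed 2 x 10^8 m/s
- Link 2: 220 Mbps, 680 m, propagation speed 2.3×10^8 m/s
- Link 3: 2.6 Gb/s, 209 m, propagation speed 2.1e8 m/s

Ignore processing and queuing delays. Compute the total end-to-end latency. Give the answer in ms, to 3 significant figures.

L = 64 × 8 = 512 bits.
Transmission delays (L/R per hop): 8e-05, 0.00232727, 0.000196923 ms; sum = 0.0026042 ms.
Propagation delays (d/s per hop): 0.268, 0.00295652, 0.000995238 ms; sum = 0.271952 ms.
End-to-end = 0.275 ms.

0.275 ms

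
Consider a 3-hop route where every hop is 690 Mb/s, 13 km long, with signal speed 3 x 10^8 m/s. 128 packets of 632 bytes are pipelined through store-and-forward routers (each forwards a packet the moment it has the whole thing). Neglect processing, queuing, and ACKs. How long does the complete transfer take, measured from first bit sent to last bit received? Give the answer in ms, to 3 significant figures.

Per-hop transmission t_tx = L/R = 5056/690000000 = 0.00732754 ms.
Per-hop propagation t_prop = 13000/300000000 = 0.0433333 ms.
Pipeline fill: first packet needs 3·t_tx to clear all hops; remaining 127 packets each add one t_tx.
Total = (3+128-1)·t_tx + 3·t_prop = 130·0.00732754 + 3·0.0433333 = 1.08 ms.

1.08 ms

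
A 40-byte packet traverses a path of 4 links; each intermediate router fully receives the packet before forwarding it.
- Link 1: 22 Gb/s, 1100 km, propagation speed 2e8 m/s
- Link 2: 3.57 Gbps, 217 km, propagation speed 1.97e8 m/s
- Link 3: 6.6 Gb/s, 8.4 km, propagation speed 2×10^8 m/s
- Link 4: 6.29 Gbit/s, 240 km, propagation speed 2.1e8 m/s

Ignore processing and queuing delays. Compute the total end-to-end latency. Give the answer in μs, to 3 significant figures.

L = 40 × 8 = 320 bits.
Transmission delays (L/R per hop): 0.0145455, 0.0896359, 0.0484848, 0.0508744 μs; sum = 0.203541 μs.
Propagation delays (d/s per hop): 5500, 1101.52, 42, 1142.86 μs; sum = 7786.38 μs.
End-to-end = 7790 μs.

7790 μs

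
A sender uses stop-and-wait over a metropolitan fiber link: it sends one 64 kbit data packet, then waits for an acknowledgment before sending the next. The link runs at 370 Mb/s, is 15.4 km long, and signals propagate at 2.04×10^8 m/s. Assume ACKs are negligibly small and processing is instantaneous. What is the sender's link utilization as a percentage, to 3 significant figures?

53.4 %

t_tx = L/R = 64000/370000000 = 0.000172973 s.
t_prop = 15400/204000000 = 7.54902e-05 s; RTT = 0.00015098 s.
Cycle = t_tx + RTT = 0.000323953 s.
Utilization = t_tx / cycle = 0.000172973/0.000323953 = 53.4 %.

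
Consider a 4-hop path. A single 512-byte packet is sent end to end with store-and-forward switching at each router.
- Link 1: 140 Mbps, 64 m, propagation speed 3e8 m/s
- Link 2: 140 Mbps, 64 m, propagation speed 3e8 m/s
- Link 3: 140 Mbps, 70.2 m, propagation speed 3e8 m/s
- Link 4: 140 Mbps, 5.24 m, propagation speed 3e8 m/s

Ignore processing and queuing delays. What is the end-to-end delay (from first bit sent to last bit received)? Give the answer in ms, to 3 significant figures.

L = 512 × 8 = 4096 bits.
Transmission delay per hop = L/R = 4096/140000000 = 0.0292571 ms; 4 hops → 0.117029 ms.
Propagation delays (d/s per hop): 0.000213333, 0.000213333, 0.000234, 1.74667e-05 ms; sum = 0.000678133 ms.
End-to-end = 0.118 ms.

0.118 ms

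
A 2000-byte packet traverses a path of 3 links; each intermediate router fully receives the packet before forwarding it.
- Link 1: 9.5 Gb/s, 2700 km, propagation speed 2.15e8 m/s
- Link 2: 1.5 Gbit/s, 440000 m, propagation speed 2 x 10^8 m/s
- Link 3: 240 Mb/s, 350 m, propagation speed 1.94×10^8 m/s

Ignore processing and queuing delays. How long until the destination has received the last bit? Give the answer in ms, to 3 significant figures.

L = 2000 × 8 = 16000 bits.
Transmission delays (L/R per hop): 0.00168421, 0.0106667, 0.0666667 ms; sum = 0.0790175 ms.
Propagation delays (d/s per hop): 12.5581, 2.2, 0.00180412 ms; sum = 14.7599 ms.
End-to-end = 14.8 ms.

14.8 ms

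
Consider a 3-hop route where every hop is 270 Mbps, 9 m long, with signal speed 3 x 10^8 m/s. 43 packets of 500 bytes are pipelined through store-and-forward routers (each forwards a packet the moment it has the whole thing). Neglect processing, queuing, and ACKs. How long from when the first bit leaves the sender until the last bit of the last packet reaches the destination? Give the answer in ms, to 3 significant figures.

0.667 ms

Per-hop transmission t_tx = L/R = 4000/270000000 = 0.0148148 ms.
Per-hop propagation t_prop = 9/300000000 = 3e-05 ms.
Pipeline fill: first packet needs 3·t_tx to clear all hops; remaining 42 packets each add one t_tx.
Total = (3+43-1)·t_tx + 3·t_prop = 45·0.0148148 + 3·3e-05 = 0.667 ms.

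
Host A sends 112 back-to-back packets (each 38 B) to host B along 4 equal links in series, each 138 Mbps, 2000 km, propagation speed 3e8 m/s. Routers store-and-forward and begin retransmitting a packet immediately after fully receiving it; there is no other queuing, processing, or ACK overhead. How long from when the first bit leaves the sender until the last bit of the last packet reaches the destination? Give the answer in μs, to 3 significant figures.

26900 μs

Per-hop transmission t_tx = L/R = 304/138000000 = 2.2029 μs.
Per-hop propagation t_prop = 2000000/300000000 = 6666.67 μs.
Pipeline fill: first packet needs 4·t_tx to clear all hops; remaining 111 packets each add one t_tx.
Total = (4+112-1)·t_tx + 4·t_prop = 115·2.2029 + 4·6666.67 = 26900 μs.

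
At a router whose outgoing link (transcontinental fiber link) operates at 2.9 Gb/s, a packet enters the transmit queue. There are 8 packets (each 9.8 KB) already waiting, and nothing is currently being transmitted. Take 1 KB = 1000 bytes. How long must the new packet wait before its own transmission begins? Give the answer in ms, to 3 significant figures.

0.216 ms

Each queued packet: L/R = 78400/2900000000 = 0.0270345 ms.
8 queued → 0.216276 ms.
Queuing delay = 0.216 ms.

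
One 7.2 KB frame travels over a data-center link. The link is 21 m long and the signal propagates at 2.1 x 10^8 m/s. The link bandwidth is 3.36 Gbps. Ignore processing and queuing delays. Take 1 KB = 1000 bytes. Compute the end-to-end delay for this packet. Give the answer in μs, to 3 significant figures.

17.2 μs

L = 57600 bits.
Transmission delay = L/R = 57600 / 3360000000 = 17.1429 μs.
Propagation delay = d/s = 21 m / 210000000 m/s = 0.1 μs.
Total = 17.2 μs.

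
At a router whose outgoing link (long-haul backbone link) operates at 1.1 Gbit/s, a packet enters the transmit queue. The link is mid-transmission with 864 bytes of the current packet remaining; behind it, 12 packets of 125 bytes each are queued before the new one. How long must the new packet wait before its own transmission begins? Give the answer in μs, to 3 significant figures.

Each queued packet: L/R = 1000/1100000000 = 0.909091 μs.
12 queued → 10.9091 μs.
Plus remaining 6912 bits of current packet: 6.28364 μs.
Queuing delay = 17.2 μs.

17.2 μs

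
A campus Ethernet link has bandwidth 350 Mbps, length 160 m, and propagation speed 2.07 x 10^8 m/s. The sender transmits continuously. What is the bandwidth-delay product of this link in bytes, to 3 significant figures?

33.8 bytes

Propagation delay = 160 / 2.07e+08 = 7.72947e-07 s.
BDP = R × t_prop = 350000000 × 7.72947e-07 = 270.531 bits.
In bytes: 270.531/8 = 33.8 bytes.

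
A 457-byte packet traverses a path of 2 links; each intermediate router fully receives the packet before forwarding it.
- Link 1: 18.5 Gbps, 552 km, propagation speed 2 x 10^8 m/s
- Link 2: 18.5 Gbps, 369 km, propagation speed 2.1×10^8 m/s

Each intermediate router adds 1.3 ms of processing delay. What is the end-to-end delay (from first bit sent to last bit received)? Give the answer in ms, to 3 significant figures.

L = 457 × 8 = 3656 bits.
Transmission delay per hop = L/R = 3656/18500000000 = 0.000197622 ms; 2 hops → 0.000395243 ms.
Propagation delays (d/s per hop): 2.76, 1.75714 ms; sum = 4.51714 ms.
Processing at 1 router(s): 1 × 1.3 ms = 1.3 ms.
End-to-end = 5.82 ms.

5.82 ms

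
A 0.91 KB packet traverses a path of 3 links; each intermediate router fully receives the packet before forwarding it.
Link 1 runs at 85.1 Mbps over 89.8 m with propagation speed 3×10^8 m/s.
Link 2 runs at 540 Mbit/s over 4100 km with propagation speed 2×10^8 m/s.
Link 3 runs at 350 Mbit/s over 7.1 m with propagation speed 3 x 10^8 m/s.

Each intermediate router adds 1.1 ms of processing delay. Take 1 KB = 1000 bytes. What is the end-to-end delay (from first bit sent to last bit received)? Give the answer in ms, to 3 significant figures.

L = 7280 bits.
Transmission delays (L/R per hop): 0.0855464, 0.0134815, 0.0208 ms; sum = 0.119828 ms.
Propagation delays (d/s per hop): 0.000299333, 20.5, 2.36667e-05 ms; sum = 20.5003 ms.
Processing at 2 router(s): 2 × 1.1 ms = 2.2 ms.
End-to-end = 22.8 ms.

22.8 ms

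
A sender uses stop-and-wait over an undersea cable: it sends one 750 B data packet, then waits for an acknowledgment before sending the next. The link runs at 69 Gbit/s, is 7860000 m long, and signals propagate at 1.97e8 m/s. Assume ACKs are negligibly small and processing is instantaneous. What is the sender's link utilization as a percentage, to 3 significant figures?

0.000109 %

t_tx = L/R = 6000/69000000000 = 8.69565e-08 s.
t_prop = 7860000/197000000 = 0.0398985 s; RTT = 0.079797 s.
Cycle = t_tx + RTT = 0.079797 s.
Utilization = t_tx / cycle = 8.69565e-08/0.079797 = 0.000109 %.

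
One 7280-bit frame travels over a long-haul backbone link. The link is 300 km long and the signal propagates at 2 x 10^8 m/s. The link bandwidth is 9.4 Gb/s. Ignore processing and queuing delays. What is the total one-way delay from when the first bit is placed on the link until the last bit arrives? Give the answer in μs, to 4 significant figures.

1501 μs

Transmission delay = L/R = 7280 / 9400000000 = 0.774468 μs.
Propagation delay = d/s = 300000 m / 200000000 m/s = 1500 μs.
Total = 1501 μs.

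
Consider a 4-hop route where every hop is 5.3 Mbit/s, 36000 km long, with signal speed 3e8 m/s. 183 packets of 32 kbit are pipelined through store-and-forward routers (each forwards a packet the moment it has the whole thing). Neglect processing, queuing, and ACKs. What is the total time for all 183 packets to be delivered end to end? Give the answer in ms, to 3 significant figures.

Per-hop transmission t_tx = L/R = 32000/5300000 = 6.03774 ms.
Per-hop propagation t_prop = 36000000/300000000 = 120 ms.
Pipeline fill: first packet needs 4·t_tx to clear all hops; remaining 182 packets each add one t_tx.
Total = (4+183-1)·t_tx + 4·t_prop = 186·6.03774 + 4·120 = 1600 ms.

1600 ms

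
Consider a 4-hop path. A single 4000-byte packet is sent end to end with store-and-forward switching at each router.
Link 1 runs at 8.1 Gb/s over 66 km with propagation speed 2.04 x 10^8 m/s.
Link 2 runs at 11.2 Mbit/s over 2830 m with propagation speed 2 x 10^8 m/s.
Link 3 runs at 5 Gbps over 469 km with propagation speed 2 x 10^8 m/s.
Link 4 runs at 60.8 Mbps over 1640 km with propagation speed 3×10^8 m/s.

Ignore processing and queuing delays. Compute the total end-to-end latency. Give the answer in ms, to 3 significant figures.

L = 4000 × 8 = 32000 bits.
Transmission delays (L/R per hop): 0.00395062, 2.85714, 0.0064, 0.526316 ms; sum = 3.39381 ms.
Propagation delays (d/s per hop): 0.323529, 0.01415, 2.345, 5.46667 ms; sum = 8.14935 ms.
End-to-end = 11.5 ms.

11.5 ms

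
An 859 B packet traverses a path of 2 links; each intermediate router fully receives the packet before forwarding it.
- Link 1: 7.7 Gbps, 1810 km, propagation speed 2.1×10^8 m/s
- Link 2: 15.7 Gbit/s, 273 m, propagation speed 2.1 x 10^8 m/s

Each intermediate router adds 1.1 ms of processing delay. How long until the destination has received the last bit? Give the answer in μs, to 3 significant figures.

9720 μs

L = 859 × 8 = 6872 bits.
Transmission delays (L/R per hop): 0.892468, 0.437707 μs; sum = 1.33017 μs.
Propagation delays (d/s per hop): 8619.05, 1.3 μs; sum = 8620.35 μs.
Processing at 1 router(s): 1 × 1.1 ms = 1100 μs.
End-to-end = 9720 μs.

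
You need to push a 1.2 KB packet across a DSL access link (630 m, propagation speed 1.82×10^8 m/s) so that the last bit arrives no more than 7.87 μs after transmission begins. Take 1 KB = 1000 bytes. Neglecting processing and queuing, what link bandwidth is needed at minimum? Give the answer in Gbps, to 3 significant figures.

2.18 Gbps

L = 9600 bits.
Propagation delay = 630 / 182000000 = 3.46154 μs.
Transmission budget = 7.87 − 3.46154 = 4.40846 μs.
R ≥ L / t_tx = 9600 bits / 4.40846e-06 s = 2.18 Gbps.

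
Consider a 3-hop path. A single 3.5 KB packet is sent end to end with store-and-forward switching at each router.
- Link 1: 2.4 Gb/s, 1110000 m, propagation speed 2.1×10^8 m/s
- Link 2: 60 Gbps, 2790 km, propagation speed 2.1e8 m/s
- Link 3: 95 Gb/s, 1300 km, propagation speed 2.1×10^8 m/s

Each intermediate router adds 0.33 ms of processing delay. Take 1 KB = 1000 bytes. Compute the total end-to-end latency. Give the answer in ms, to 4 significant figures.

25.43 ms

L = 28000 bits.
Transmission delays (L/R per hop): 0.0116667, 0.000466667, 0.000294737 ms; sum = 0.0124281 ms.
Propagation delays (d/s per hop): 5.28571, 13.2857, 6.19048 ms; sum = 24.7619 ms.
Processing at 2 router(s): 2 × 0.33 ms = 0.66 ms.
End-to-end = 25.43 ms.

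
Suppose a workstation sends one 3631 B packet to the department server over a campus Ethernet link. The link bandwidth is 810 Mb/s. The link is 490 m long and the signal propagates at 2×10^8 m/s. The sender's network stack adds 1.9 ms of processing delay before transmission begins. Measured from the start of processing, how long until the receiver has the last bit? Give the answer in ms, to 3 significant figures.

L = 3631 × 8 = 29048 bits.
Transmission delay = L/R = 29048 / 810000000 = 0.0358617 ms.
Propagation delay = d/s = 490 m / 200000000 m/s = 0.00245 ms.
Plus processing delay 1.9 ms = 1.9 ms.
Total = 1.94 ms.

1.94 ms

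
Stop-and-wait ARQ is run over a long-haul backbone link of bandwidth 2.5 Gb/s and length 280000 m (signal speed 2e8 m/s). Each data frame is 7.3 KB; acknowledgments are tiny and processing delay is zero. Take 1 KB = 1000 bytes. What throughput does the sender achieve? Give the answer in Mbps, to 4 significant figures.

t_tx = L/R = 58400/2500000000 = 2.336e-05 s.
t_prop = 280000/200000000 = 0.0014 s; RTT = 0.0028 s.
Cycle = t_tx + RTT = 0.00282336 s.
Throughput = L / cycle = 58400 / 0.00282336 = 20.68 Mbps.

20.68 Mbps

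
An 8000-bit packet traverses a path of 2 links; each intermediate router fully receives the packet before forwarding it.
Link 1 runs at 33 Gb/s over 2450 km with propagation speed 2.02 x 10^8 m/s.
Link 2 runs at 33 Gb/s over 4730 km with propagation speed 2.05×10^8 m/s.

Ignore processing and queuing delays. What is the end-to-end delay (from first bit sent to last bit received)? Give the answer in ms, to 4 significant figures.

Transmission delay per hop = L/R = 8000/33000000000 = 0.000242424 ms; 2 hops → 0.000484848 ms.
Propagation delays (d/s per hop): 12.1287, 23.0732 ms; sum = 35.2019 ms.
End-to-end = 35.20 ms.

35.20 ms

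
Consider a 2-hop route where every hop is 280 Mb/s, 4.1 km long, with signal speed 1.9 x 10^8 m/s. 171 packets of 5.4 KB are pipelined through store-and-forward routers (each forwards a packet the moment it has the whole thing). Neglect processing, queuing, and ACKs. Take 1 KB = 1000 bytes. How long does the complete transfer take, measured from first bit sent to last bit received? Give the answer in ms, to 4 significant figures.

26.58 ms

Per-hop transmission t_tx = L/R = 43200/280000000 = 0.154286 ms.
Per-hop propagation t_prop = 4100/190000000 = 0.0215789 ms.
Pipeline fill: first packet needs 2·t_tx to clear all hops; remaining 170 packets each add one t_tx.
Total = (2+171-1)·t_tx + 2·t_prop = 172·0.154286 + 2·0.0215789 = 26.58 ms.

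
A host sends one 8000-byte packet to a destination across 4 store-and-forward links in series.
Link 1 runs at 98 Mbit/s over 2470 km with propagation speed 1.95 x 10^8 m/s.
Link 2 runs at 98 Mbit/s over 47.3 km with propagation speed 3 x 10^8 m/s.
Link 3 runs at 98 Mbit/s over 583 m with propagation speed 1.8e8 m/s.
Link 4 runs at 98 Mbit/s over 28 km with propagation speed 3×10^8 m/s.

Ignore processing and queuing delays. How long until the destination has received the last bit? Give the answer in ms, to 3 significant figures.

15.5 ms

L = 8000 × 8 = 64000 bits.
Transmission delay per hop = L/R = 64000/98000000 = 0.653061 ms; 4 hops → 2.61224 ms.
Propagation delays (d/s per hop): 12.6667, 0.157667, 0.00323889, 0.0933333 ms; sum = 12.9209 ms.
End-to-end = 15.5 ms.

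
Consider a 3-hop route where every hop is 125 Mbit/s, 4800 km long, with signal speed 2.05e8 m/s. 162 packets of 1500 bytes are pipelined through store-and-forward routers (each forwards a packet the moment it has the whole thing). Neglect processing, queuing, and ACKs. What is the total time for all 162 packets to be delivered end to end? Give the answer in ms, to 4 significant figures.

85.99 ms

Per-hop transmission t_tx = L/R = 12000/125000000 = 0.096 ms.
Per-hop propagation t_prop = 4800000/2.05e+08 = 23.4146 ms.
Pipeline fill: first packet needs 3·t_tx to clear all hops; remaining 161 packets each add one t_tx.
Total = (3+162-1)·t_tx + 3·t_prop = 164·0.096 + 3·23.4146 = 85.99 ms.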